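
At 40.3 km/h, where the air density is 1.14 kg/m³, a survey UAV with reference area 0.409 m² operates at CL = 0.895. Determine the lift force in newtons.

L = 26.1 N

Convert speed: v = 40.3 km/h ÷ 3.6 = 11.19 m/s.
Dynamic pressure q = ½ρv² = ½ × 1.14 × 11.19² = 71.43 Pa.
L = q·S·CL = 71.43 × 0.409 × 0.895 = 26.1 N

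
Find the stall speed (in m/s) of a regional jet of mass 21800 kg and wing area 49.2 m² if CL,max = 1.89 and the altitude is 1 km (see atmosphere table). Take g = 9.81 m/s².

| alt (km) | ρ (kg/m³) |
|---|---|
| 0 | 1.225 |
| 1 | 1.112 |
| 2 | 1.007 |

At 1 km, from the table: ρ = 1.112 kg/m³.
Weight W = mg = 21800 × 9.81 = 2.139×10^5 N.
V_stall = √(2W/(ρ·S·CL,max)) = √(2 × 2.139×10^5 / (1.112 × 49.2 × 1.89))
V_stall = √4136 = 64.3 m/s

V_stall = 64.3 m/s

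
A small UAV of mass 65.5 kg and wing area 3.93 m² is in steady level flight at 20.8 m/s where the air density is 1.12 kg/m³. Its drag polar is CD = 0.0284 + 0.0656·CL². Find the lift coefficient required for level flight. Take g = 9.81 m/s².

In steady level flight, lift balances weight: W = mg = 65.5 × 9.81 = 642.56 N.
q = ½ρv² = ½ × 1.12 × 20.8² = 242.3 Pa.
Required CL = L/(qS) = 642.56/(242.3·3.93) = 0.6748.

CL = 0.675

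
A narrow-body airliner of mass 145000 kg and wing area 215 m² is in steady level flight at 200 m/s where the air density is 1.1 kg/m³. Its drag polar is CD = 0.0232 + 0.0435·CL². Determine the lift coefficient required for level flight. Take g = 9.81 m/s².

CL = 0.301

In steady level flight, lift balances weight: W = mg = 145000 × 9.81 = 1.4224×10^6 N.
q = ½ρv² = ½ × 1.1 × 200² = 22000 Pa.
CL = 2W/(ρv²S) = 2×1.4224×10^6/(1.1×200²×215) = 0.3007.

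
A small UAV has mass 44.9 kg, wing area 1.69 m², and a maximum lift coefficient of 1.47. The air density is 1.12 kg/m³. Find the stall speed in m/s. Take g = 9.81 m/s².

V_stall = 17.8 m/s

Stall occurs when L = W at CL,max. W = mg = 44.9 × 9.81 = 440.5 N.
V_stall = √(2W/(ρ·S·CL,max)) = √(2 × 440.5 / (1.12 × 1.69 × 1.47))
V_stall = √316.6 = 17.8 m/s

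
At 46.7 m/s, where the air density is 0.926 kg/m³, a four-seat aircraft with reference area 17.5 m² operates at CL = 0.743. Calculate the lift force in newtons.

Dynamic pressure q = ½ρv² = ½ × 0.926 × 46.7² = 1010 Pa.
L = q·S·CL = 1010 × 17.5 × 0.743 = 13100 N ≈ 13.1 kN

L = 13100 N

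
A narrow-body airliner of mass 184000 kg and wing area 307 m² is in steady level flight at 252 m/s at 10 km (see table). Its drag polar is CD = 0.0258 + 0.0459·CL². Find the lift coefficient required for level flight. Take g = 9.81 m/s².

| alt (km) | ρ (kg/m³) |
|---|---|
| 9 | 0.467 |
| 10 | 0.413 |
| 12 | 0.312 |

At 10 km, from the table: ρ = 0.413 kg/m³.
In steady level flight, lift balances weight: W = mg = 184000 × 9.81 = 1.805×10^6 N.
q = ½ρv² = ½ × 0.413 × 252² = 13110 Pa.
CL = W/(q·S) = 1.805×10^6 / (13110 × 307) = 0.4484.

CL = 0.448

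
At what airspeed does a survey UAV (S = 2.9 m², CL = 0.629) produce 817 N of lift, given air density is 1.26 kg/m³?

L = ½ρv²S·CL ⇒ v = √(2L/(ρ·S·CL))
v = √(2 × 817 / (1.26 × 2.9 × 0.629)) = √710.9 = 26.7 m/s

v = 26.7 m/s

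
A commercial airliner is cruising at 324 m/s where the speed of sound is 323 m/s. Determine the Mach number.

M = 1

M = v/a = 324 / 323 = 1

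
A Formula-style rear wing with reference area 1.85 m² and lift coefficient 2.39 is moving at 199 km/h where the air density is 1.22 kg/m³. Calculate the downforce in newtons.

L = 8240 N

Convert speed: v = 199 km/h ÷ 3.6 = 55.28 m/s.
L = ½ρv²S·CL = ½ × 1.22 × 55.28² × 1.85 × 2.39 = 8240 N ≈ 8.24 kN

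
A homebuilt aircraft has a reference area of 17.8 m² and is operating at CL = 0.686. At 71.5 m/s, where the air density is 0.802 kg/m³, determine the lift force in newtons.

L = 25000 N

L = ½ρv²S·CL = ½ × 0.802 × 71.5² × 17.8 × 0.686 = 25000 N ≈ 25 kN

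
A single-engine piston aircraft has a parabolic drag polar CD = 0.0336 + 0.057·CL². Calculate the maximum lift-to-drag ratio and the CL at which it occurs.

For CD = CD0 + K·CL², (L/D)max occurs at CL* = √(CD0/K) and equals 1/(2√(K·CD0)).
(L/D)max = 1/(2√(0.057 × 0.0336)) = 1/(2 × 0.04376) = 11.4
CL* = √(0.0336/0.057) = 0.768

(L/D)max = 11.4, at CL = 0.768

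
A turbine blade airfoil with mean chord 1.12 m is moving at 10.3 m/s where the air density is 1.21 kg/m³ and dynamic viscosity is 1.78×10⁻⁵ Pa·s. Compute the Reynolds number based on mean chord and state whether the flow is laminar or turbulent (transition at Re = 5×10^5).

Re = ρ·v·c/μ = 1.21 × 10.3 × 1.12 / (1.78×10⁻⁵) = 7.84×10^5
Since 7.84×10^5 > 5×10^5, the flow is turbulent.

Re = 7.84×10^5 (turbulent)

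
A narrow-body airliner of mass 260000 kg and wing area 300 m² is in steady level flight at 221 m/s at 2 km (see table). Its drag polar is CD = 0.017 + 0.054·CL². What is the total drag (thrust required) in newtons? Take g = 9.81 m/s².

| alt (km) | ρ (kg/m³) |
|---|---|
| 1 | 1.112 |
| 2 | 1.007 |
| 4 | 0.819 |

D = 1.73×10^5 N

At 2 km, from the table: ρ = 1.007 kg/m³.
In steady level flight, lift balances weight: W = mg = 260000 × 9.81 = 2.5506×10^6 N.
q = ½ρv² = ½ × 1.007 × 221² = 24590 Pa.
CL = W/(q·S) = 2.5506×10^6 / (24590 × 300) = 0.3457.
CD = 0.017 + 0.054 × 0.3457² = 0.02345.
D = q·S·CD = 24590 × 300 × 0.02345 = 1.73×10^5 N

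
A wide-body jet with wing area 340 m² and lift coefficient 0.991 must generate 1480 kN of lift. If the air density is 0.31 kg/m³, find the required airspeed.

v = 168 m/s

L = ½ρv²S·CL ⇒ v = √(2L/(ρ·S·CL))
v = √(2 × 1.48×10^6 / (0.31 × 340 × 0.991)) = √28340 = 168 m/s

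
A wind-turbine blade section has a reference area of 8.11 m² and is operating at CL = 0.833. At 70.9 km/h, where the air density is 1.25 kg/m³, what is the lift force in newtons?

L = 1640 N

Convert speed: v = 70.9 km/h ÷ 3.6 = 19.69 m/s.
Dynamic pressure q = ½ρv² = ½ × 1.25 × 19.69² = 242.4 Pa.
L = q·S·CL = 242.4 × 8.11 × 0.833 = 1640 N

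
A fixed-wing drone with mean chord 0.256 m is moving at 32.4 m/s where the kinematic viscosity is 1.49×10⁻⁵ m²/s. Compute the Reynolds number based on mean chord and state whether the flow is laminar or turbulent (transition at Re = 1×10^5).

Re = v·c/ν = 32.4 × 0.256 / (1.49×10⁻⁵) = 5.57×10^5
Since 5.57×10^5 > 1×10^5, the flow is turbulent.

Re = 5.57×10^5 (turbulent)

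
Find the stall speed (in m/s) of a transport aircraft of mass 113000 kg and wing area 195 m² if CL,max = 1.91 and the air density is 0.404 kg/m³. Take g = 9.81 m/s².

V_stall = 121 m/s

Weight W = mg = 113000 × 9.81 = 1.109×10^6 N.
From L = ½ρV²S·CL,max = W: V_stall = √(2W/(ρSCL,max)) = √(2·1.109×10^6/(0.404·195·1.91))
V_stall = √14730 = 121 m/s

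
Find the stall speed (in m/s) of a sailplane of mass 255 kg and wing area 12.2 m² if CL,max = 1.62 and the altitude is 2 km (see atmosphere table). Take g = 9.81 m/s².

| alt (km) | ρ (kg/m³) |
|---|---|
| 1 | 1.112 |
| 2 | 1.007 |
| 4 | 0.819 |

At 2 km, from the table: ρ = 1.007 kg/m³.
Stall occurs when L = W at CL,max. W = mg = 255 × 9.81 = 2502 N.
V_stall = √(2W/(ρ·S·CL,max)) = √(2 × 2502 / (1.007 × 12.2 × 1.62))
V_stall = √251.4 = 15.9 m/s

V_stall = 15.9 m/s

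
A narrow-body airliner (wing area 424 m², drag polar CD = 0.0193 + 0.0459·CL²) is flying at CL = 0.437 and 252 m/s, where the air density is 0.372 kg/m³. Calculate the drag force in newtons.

D = 1.41×10^5 N

CD = 0.0193 + 0.0459 × 0.437² = 0.02807
D = ½ρv²S·CD = ½ × 0.372 × 252² × 424 × 0.02807 = 1.41×10^5 N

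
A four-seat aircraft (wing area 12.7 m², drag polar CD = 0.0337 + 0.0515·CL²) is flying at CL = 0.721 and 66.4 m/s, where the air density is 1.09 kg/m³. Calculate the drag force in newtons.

D = 1850 N

CD = 0.0337 + 0.0515 × 0.721² = 0.06047
D = ½ρv²S·CD = ½ × 1.09 × 66.4² × 12.7 × 0.06047 = 1850 N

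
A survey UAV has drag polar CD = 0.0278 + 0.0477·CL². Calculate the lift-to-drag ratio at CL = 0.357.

CD = 0.0278 + 0.0477 × 0.357² = 0.03388
L/D = CL/CD = 0.357 / 0.03388 = 10.5

L/D = 10.5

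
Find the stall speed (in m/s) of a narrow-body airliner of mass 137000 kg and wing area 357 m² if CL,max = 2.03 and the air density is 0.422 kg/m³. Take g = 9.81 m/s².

V_stall = 93.8 m/s

Weight W = mg = 137000 × 9.81 = 1.344×10^6 N.
V_stall = √(2W/(ρ·S·CL,max)) = √(2 × 1.344×10^6 / (0.422 × 357 × 2.03))
V_stall = √8789 = 93.8 m/s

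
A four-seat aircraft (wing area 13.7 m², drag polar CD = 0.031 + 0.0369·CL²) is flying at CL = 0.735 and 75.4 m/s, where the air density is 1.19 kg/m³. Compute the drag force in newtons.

D = 2360 N

CD = 0.031 + 0.0369 × 0.735² = 0.05093
D = ½ρv²S·CD = ½ × 1.19 × 75.4² × 13.7 × 0.05093 = 2360 N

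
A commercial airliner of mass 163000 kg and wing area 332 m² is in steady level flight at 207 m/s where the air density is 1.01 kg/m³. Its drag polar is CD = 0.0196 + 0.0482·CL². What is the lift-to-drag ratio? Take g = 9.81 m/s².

Weight W = mg = 163000 × 9.81 = 1.599×10^6 N; in level flight L = W.
q = ½ρv² = ½ × 1.01 × 207² = 21640 Pa.
CL = 2W/(ρv²S) = 2×1.599×10^6/(1.01×207²×332) = 0.2226.
CD = 0.0196 + 0.0482 × 0.2226² = 0.02199.
L/D = CL/CD = 0.2226 / 0.02199 = 10.1

L/D = 10.1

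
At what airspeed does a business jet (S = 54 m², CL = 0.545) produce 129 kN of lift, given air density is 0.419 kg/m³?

L = ½ρv²S·CL ⇒ v = √(2L/(ρ·S·CL))
v = √(2 × 1.29×10^5 / (0.419 × 54 × 0.545)) = √20920 = 145 m/s

v = 145 m/s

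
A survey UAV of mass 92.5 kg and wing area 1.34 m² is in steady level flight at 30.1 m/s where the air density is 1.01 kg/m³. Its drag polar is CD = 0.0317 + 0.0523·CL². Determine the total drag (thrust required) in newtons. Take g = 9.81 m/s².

In steady level flight, lift balances weight: W = mg = 92.5 × 9.81 = 907.43 N.
Dynamic pressure q = 0.5 × 1.01 × 30.1² = 457.5 Pa.
CL = W/(q·S) = 907.43 / (457.5 × 1.34) = 1.48.
CD = 0.0317 + 0.0523 × 1.48² = 0.1463.
D = q·S·CD = 457.5 × 1.34 × 0.1463 = 89.68 N

D = 89.7 N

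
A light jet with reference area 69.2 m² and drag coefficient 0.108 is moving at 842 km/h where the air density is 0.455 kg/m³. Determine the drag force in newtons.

Convert speed: v = 842 km/h ÷ 3.6 = 233.9 m/s.
D = ½ρv²S·CD = ½ × 0.455 × 233.9² × 69.2 × 0.108 = 93000 N ≈ 93 kN

D = 93000 N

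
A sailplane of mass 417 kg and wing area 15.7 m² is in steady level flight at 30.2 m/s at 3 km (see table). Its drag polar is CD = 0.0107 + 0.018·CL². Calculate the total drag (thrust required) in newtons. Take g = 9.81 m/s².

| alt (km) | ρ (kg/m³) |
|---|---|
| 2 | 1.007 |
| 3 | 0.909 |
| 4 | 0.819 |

D = 116 N

At 3 km, from the table: ρ = 0.909 kg/m³.
Weight W = mg = 417 × 9.81 = 4090.8 N; in level flight L = W.
Dynamic pressure q = 0.5 × 0.909 × 30.2² = 414.5 Pa.
CL = W/(q·S) = 4090.8 / (414.5 × 15.7) = 0.6286.
CD = 0.0107 + 0.018 × 0.6286² = 0.01781.
D = q·S·CD = 414.5 × 15.7 × 0.01781 = 115.9 N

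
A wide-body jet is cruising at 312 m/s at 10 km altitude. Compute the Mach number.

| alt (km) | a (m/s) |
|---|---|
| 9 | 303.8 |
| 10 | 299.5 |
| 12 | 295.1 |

At 10 km, from the table: a = 299.5 m/s.
M = v/a = 312 / 299.5 = 1.04

M = 1.04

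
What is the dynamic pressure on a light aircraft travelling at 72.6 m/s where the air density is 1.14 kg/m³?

q = ½ρv² = ½ × 1.14 × 72.6² = 3000 Pa

q = 3000 Pa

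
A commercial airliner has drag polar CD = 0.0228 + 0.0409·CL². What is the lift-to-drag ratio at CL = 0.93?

L/D = 16

CD = 0.0228 + 0.0409 × 0.93² = 0.05817
L/D = CL/CD = 0.93 / 0.05817 = 16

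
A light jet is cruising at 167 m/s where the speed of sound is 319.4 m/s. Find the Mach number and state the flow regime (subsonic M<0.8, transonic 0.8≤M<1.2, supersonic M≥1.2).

M = v/a = 167 / 319.4 = 0.523
M = 0.523 → subsonic.

M = 0.523 (subsonic)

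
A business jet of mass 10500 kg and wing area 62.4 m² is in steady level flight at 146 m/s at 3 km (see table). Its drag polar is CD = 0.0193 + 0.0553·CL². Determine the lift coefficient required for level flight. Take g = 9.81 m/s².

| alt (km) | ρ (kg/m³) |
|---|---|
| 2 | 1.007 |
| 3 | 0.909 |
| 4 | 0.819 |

At 3 km, from the table: ρ = 0.909 kg/m³.
In steady level flight, lift balances weight: W = mg = 10500 × 9.81 = 1.03×10^5 N.
q = ½ρv² = ½ × 0.909 × 146² = 9688 Pa.
CL = 2W/(ρv²S) = 2×1.03×10^5/(0.909×146²×62.4) = 0.1704.

CL = 0.17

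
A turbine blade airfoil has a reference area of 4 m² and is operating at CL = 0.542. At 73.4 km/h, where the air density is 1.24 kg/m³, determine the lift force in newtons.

Convert speed: v = 73.4 km/h ÷ 3.6 = 20.39 m/s.
L = ½ρv²S·CL = ½ × 1.24 × 20.39² × 4 × 0.542 = 559 N

L = 559 N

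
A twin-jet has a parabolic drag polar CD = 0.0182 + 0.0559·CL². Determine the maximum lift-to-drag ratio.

(L/D)max = 15.7

For CD = CD0 + K·CL², (L/D)max occurs at CL* = √(CD0/K) and equals 1/(2√(K·CD0)).
(L/D)max = 1/(2√(0.0559 × 0.0182)) = 1/(2 × 0.0319) = 15.7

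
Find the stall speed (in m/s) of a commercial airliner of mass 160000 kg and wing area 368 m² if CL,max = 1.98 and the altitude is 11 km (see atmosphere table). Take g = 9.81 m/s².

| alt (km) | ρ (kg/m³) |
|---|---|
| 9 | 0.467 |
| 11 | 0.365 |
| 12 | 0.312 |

At 11 km, from the table: ρ = 0.365 kg/m³.
Stall occurs when L = W at CL,max. W = mg = 160000 × 9.81 = 1.57×10^6 N.
From L = ½ρV²S·CL,max = W: V_stall = √(2W/(ρSCL,max)) = √(2·1.57×10^6/(0.365·368·1.98))
V_stall = √11800 = 109 m/s

V_stall = 109 m/s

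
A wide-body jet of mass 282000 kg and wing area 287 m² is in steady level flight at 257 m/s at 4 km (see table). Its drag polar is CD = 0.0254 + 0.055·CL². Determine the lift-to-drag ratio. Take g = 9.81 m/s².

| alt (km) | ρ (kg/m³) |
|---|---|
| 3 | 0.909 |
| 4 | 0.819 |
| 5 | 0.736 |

At 4 km, from the table: ρ = 0.819 kg/m³.
Weight W = mg = 282000 × 9.81 = 2.7664×10^6 N; in level flight L = W.
Dynamic pressure q = 0.5 × 0.819 × 257² = 27050 Pa.
CL = W/(q·S) = 2.7664×10^6 / (27050 × 287) = 0.3564.
CD = 0.0254 + 0.055 × 0.3564² = 0.03239.
L/D = CL/CD = 0.3564 / 0.03239 = 11

L/D = 11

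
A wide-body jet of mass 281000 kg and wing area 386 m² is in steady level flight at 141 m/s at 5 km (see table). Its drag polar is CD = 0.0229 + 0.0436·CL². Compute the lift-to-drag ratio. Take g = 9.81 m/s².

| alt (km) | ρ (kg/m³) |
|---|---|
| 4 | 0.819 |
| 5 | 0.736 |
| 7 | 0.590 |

At 5 km, from the table: ρ = 0.736 kg/m³.
Weight W = mg = 281000 × 9.81 = 2.7566×10^6 N; in level flight L = W.
q = ½ρv² = ½ × 0.736 × 141² = 7316 Pa.
Required CL = L/(qS) = 2.7566×10^6/(7316·386) = 0.9761.
CD = 0.0229 + 0.0436 × 0.9761² = 0.06444.
L/D = CL/CD = 0.9761 / 0.06444 = 15.1

L/D = 15.1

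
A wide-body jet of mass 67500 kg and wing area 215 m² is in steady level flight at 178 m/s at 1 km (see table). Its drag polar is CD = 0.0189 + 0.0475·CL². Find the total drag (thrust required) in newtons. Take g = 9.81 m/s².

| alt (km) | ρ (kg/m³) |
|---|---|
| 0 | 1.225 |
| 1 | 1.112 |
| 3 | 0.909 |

At 1 km, from the table: ρ = 1.112 kg/m³.
In steady level flight, lift balances weight: W = mg = 67500 × 9.81 = 6.6218×10^5 N.
q = ½ρv² = ½ × 1.112 × 178² = 17620 Pa.
CL = W/(q·S) = 6.6218×10^5 / (17620 × 215) = 0.1748.
CD = 0.0189 + 0.0475 × 0.1748² = 0.02035.
D = q·S·CD = 17620 × 215 × 0.02035 = 77080 N

D = 77100 N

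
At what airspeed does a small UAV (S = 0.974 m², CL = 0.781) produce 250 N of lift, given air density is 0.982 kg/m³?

L = ½ρv²S·CL ⇒ v = √(2L/(ρ·S·CL))
v = √(2 × 250 / (0.982 × 0.974 × 0.781)) = √669.3 = 25.9 m/s

v = 25.9 m/s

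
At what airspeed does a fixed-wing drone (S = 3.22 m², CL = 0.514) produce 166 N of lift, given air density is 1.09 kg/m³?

L = ½ρv²S·CL ⇒ v = √(2L/(ρ·S·CL))
v = √(2 × 166 / (1.09 × 3.22 × 0.514)) = √184 = 13.6 m/s

v = 13.6 m/s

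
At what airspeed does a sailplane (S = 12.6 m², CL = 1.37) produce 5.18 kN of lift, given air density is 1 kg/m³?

L = ½ρv²S·CL ⇒ v = √(2L/(ρ·S·CL))
v = √(2 × 5180 / (1 × 12.6 × 1.37)) = √600.2 = 24.5 m/s

v = 24.5 m/s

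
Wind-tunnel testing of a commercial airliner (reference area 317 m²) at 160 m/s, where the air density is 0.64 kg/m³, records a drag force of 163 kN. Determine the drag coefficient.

From D = ½ρv²S·CD, rearranging gives CD = 2D/(ρv²S).
CD = 2 × 1.63×10^5 / (0.64 × 160² × 317) = 0.0628

CD = 0.0628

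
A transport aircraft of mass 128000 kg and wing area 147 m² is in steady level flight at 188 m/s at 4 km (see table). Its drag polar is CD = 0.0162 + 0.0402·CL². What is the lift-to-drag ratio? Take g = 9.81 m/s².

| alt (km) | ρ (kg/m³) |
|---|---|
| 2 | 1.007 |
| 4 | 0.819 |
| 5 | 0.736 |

L/D = 19.5

At 4 km, from the table: ρ = 0.819 kg/m³.
In steady level flight, lift balances weight: W = mg = 128000 × 9.81 = 1.2557×10^6 N.
Dynamic pressure q = 0.5 × 0.819 × 188² = 14470 Pa.
CL = 2W/(ρv²S) = 2×1.2557×10^6/(0.819×188²×147) = 0.5902.
CD = 0.0162 + 0.0402 × 0.5902² = 0.0302.
L/D = CL/CD = 0.5902 / 0.0302 = 19.5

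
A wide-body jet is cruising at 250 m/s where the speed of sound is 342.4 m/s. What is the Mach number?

M = v/a = 250 / 342.4 = 0.73

M = 0.73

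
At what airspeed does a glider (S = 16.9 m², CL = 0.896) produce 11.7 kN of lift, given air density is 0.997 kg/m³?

L = ½ρv²S·CL ⇒ v = √(2L/(ρ·S·CL))
v = √(2 × 11700 / (0.997 × 16.9 × 0.896)) = √1550 = 39.4 m/s

v = 39.4 m/s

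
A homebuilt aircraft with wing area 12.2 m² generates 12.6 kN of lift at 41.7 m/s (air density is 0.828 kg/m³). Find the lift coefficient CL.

From L = ½ρv²S·CL, rearranging gives CL = 2L/(ρv²S).
CL = 2 × 12600 / (0.828 × 41.7² × 12.2) = 1.43

CL = 1.43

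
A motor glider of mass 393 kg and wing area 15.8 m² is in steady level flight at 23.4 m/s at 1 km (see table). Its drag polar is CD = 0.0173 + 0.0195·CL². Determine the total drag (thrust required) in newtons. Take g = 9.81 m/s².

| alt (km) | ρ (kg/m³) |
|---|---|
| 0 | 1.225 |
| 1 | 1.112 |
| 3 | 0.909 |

D = 143 N

At 1 km, from the table: ρ = 1.112 kg/m³.
In steady level flight, lift balances weight: W = mg = 393 × 9.81 = 3855.3 N.
q = ½ρv² = ½ × 1.112 × 23.4² = 304.4 Pa.
CL = W/(q·S) = 3855.3 / (304.4 × 15.8) = 0.8015.
CD = 0.0173 + 0.0195 × 0.8015² = 0.02983.
D = q·S·CD = 304.4 × 15.8 × 0.02983 = 143.5 N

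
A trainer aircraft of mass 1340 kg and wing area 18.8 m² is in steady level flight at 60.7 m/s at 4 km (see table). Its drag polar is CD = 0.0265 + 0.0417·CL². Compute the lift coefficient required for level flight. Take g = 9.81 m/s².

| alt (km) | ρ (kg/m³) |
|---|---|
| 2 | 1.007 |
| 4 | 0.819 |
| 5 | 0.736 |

At 4 km, from the table: ρ = 0.819 kg/m³.
Weight W = mg = 1340 × 9.81 = 13145 N; in level flight L = W.
Dynamic pressure q = 0.5 × 0.819 × 60.7² = 1509 Pa.
CL = W/(q·S) = 13145 / (1509 × 18.8) = 0.4634.

CL = 0.463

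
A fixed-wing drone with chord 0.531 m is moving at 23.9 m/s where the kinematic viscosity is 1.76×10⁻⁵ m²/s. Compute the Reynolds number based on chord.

Re = v·c/ν = 23.9 × 0.531 / (1.76×10⁻⁵) = 7.21×10^5

Re = 7.21×10^5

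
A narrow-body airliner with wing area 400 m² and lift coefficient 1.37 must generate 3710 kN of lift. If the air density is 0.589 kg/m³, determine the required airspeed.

v = 152 m/s

L = ½ρv²S·CL ⇒ v = √(2L/(ρ·S·CL))
v = √(2 × 3.71×10^6 / (0.589 × 400 × 1.37)) = √22990 = 152 m/s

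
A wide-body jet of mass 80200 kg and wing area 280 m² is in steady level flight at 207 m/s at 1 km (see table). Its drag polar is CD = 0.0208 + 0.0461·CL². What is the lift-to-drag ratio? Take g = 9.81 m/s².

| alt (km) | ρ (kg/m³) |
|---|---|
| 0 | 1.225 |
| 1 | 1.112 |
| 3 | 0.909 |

L/D = 5.5

At 1 km, from the table: ρ = 1.112 kg/m³.
Level flight ⇒ L = W = m·g = 80200 × 9.81 = 7.8676×10^5 N.
q = ½ρv² = ½ × 1.112 × 207² = 23820 Pa.
CL = 2W/(ρv²S) = 2×7.8676×10^5/(1.112×207²×280) = 0.1179.
CD = 0.0208 + 0.0461 × 0.1179² = 0.02144.
L/D = CL/CD = 0.1179 / 0.02144 = 5.5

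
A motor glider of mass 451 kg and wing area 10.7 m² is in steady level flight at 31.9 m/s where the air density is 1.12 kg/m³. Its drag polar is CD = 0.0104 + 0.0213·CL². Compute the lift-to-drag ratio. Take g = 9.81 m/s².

Weight W = mg = 451 × 9.81 = 4424.3 N; in level flight L = W.
q = ½ρv² = ½ × 1.12 × 31.9² = 569.9 Pa.
CL = 2W/(ρv²S) = 2×4424.3/(1.12×31.9²×10.7) = 0.7256.
CD = 0.0104 + 0.0213 × 0.7256² = 0.02161.
L/D = CL/CD = 0.7256 / 0.02161 = 33.6

L/D = 33.6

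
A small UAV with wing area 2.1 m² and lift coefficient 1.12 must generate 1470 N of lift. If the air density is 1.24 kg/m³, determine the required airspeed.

L = ½ρv²S·CL ⇒ v = √(2L/(ρ·S·CL))
v = √(2 × 1470 / (1.24 × 2.1 × 1.12)) = √1008 = 31.8 m/s

v = 31.8 m/s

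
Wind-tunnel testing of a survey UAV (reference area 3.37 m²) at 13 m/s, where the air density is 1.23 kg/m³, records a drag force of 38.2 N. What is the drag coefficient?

CD = 0.109

From D = ½ρv²S·CD, rearranging gives CD = 2D/(ρv²S).
CD = 2 × 38.2 / (1.23 × 13² × 3.37) = 0.109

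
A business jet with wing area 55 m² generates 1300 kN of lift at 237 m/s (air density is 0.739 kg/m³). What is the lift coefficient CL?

From L = ½ρv²S·CL, rearranging gives CL = 2L/(ρv²S).
CL = 2 × 1.3×10^6 / (0.739 × 237² × 55) = 1.14

CL = 1.14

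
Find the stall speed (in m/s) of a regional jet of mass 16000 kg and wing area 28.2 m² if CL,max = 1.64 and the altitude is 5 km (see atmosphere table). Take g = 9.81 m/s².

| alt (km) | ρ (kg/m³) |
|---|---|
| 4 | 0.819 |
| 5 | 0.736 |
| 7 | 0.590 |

At 5 km, from the table: ρ = 0.736 kg/m³.
At stall, lift equals weight: L = W = m·g = 16000 × 9.81 = 1.57×10^5 N.
V_stall = √(2W/(ρ·S·CL,max)) = √(2 × 1.57×10^5 / (0.736 × 28.2 × 1.64))
V_stall = √9222 = 96 m/s

V_stall = 96 m/s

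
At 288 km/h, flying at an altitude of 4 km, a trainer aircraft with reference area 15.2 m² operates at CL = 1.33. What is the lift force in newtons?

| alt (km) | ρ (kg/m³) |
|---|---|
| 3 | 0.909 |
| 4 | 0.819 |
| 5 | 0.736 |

At 4 km, from the table: ρ = 0.819 kg/m³.
Convert speed: v = 288 km/h ÷ 3.6 = 80 m/s.
Dynamic pressure q = ½ρv² = ½ × 0.819 × 80² = 2621 Pa.
L = q·S·CL = 2621 × 15.2 × 1.33 = 53000 N ≈ 53 kN

L = 53000 N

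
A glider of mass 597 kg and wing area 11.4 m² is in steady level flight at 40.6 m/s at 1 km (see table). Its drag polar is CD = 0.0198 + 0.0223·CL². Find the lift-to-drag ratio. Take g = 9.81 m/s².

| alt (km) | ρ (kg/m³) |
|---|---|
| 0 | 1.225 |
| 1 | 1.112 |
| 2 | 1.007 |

At 1 km, from the table: ρ = 1.112 kg/m³.
In steady level flight, lift balances weight: W = mg = 597 × 9.81 = 5856.6 N.
Dynamic pressure q = 0.5 × 1.112 × 40.6² = 916.5 Pa.
CL = 2W/(ρv²S) = 2×5856.6/(1.112×40.6²×11.4) = 0.5605.
CD = 0.0198 + 0.0223 × 0.5605² = 0.02681.
L/D = CL/CD = 0.5605 / 0.02681 = 20.9

L/D = 20.9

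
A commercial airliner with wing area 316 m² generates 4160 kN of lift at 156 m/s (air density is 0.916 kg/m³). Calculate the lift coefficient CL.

From L = ½ρv²S·CL, rearranging gives CL = 2L/(ρv²S).
CL = 2 × 4.16×10^6 / (0.916 × 156² × 316) = 1.18

CL = 1.18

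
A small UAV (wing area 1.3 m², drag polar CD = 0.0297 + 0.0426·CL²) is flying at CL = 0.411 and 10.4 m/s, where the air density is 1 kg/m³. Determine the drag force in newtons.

CD = 0.0297 + 0.0426 × 0.411² = 0.0369
D = ½ρv²S·CD = ½ × 1 × 10.4² × 1.3 × 0.0369 = 2.59 N

D = 2.59 N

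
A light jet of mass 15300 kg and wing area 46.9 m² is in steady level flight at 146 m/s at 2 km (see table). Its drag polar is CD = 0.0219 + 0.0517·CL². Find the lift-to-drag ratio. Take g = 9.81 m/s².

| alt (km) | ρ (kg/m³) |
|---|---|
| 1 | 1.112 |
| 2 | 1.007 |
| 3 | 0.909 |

At 2 km, from the table: ρ = 1.007 kg/m³.
Weight W = mg = 15300 × 9.81 = 1.5009×10^5 N; in level flight L = W.
q = ½ρv² = ½ × 1.007 × 146² = 10730 Pa.
Required CL = L/(qS) = 1.5009×10^5/(10730·46.9) = 0.2982.
CD = 0.0219 + 0.0517 × 0.2982² = 0.0265.
L/D = CL/CD = 0.2982 / 0.0265 = 11.3

L/D = 11.3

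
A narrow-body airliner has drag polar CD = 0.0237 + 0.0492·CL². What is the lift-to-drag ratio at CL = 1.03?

CD = 0.0237 + 0.0492 × 1.03² = 0.0759
L/D = CL/CD = 1.03 / 0.0759 = 13.6

L/D = 13.6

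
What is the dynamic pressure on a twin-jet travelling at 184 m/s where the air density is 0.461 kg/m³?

q = ½ρv² = ½ × 0.461 × 184² = 7800 Pa

q = 7800 Pa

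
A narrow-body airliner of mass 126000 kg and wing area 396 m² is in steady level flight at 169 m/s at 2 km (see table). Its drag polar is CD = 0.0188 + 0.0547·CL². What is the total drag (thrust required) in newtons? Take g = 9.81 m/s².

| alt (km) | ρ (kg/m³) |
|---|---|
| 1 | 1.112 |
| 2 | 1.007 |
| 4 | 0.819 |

D = 1.22×10^5 N

At 2 km, from the table: ρ = 1.007 kg/m³.
Level flight ⇒ L = W = m·g = 126000 × 9.81 = 1.2361×10^6 N.
q = ½ρv² = ½ × 1.007 × 169² = 14380 Pa.
CL = 2W/(ρv²S) = 2×1.2361×10^6/(1.007×169²×396) = 0.2171.
CD = 0.0188 + 0.0547 × 0.2171² = 0.02138.
D = q·S·CD = 14380 × 396 × 0.02138 = 1.217×10^5 N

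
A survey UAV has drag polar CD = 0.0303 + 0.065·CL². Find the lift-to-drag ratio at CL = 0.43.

CD = 0.0303 + 0.065 × 0.43² = 0.04232
L/D = CL/CD = 0.43 / 0.04232 = 10.2

L/D = 10.2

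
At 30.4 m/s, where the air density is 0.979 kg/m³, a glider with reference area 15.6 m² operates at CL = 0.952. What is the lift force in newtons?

Dynamic pressure q = ½ρv² = ½ × 0.979 × 30.4² = 452.4 Pa.
L = q·S·CL = 452.4 × 15.6 × 0.952 = 6720 N ≈ 6.72 kN

L = 6720 N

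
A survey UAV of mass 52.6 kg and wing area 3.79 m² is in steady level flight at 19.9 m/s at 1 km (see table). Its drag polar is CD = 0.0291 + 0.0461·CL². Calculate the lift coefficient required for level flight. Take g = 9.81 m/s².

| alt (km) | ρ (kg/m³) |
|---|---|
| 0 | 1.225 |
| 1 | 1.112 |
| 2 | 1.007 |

At 1 km, from the table: ρ = 1.112 kg/m³.
Level flight ⇒ L = W = m·g = 52.6 × 9.81 = 516.01 N.
Dynamic pressure q = 0.5 × 1.112 × 19.9² = 220.2 Pa.
Required CL = L/(qS) = 516.01/(220.2·3.79) = 0.6184.

CL = 0.618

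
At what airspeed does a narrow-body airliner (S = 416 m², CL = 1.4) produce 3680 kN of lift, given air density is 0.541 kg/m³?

L = ½ρv²S·CL ⇒ v = √(2L/(ρ·S·CL))
v = √(2 × 3.68×10^6 / (0.541 × 416 × 1.4)) = √23360 = 153 m/s

v = 153 m/s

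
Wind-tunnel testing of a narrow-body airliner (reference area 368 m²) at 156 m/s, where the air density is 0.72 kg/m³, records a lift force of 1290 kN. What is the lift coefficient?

From L = ½ρv²S·CL, rearranging gives CL = 2L/(ρv²S).
CL = 2 × 1.29×10^6 / (0.72 × 156² × 368) = 0.4

CL = 0.4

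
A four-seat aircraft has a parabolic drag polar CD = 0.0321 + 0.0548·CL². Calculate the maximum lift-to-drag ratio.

(L/D)max = 11.9

For CD = CD0 + K·CL², (L/D)max occurs at CL* = √(CD0/K) and equals 1/(2√(K·CD0)).
(L/D)max = 1/(2√(0.0548 × 0.0321)) = 1/(2 × 0.04194) = 11.9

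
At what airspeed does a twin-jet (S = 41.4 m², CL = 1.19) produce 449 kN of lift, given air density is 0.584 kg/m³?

v = 177 m/s

L = ½ρv²S·CL ⇒ v = √(2L/(ρ·S·CL))
v = √(2 × 4.49×10^5 / (0.584 × 41.4 × 1.19)) = √31210 = 177 m/s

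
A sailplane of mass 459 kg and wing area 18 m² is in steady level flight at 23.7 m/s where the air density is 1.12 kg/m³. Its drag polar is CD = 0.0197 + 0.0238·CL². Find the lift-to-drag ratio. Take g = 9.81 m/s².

In steady level flight, lift balances weight: W = mg = 459 × 9.81 = 4502.8 N.
q = ½ρv² = ½ × 1.12 × 23.7² = 314.5 Pa.
Required CL = L/(qS) = 4502.8/(314.5·18) = 0.7953.
CD = 0.0197 + 0.0238 × 0.7953² = 0.03475.
L/D = CL/CD = 0.7953 / 0.03475 = 22.9

L/D = 22.9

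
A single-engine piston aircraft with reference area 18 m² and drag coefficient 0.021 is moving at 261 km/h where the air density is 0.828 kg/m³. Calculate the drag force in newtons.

Convert speed: v = 261 km/h ÷ 3.6 = 72.5 m/s.
D = ½ρv²S·CD = ½ × 0.828 × 72.5² × 18 × 0.021 = 823 N

D = 823 N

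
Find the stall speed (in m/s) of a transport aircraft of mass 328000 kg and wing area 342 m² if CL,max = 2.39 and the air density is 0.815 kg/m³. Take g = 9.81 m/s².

Weight W = mg = 328000 × 9.81 = 3.218×10^6 N.
From L = ½ρV²S·CL,max = W: V_stall = √(2W/(ρSCL,max)) = √(2·3.218×10^6/(0.815·342·2.39))
V_stall = √9660 = 98.3 m/s

V_stall = 98.3 m/s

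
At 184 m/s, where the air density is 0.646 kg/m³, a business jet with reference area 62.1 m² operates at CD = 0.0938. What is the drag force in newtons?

D = 63700 N

D = ½ρv²S·CD = ½ × 0.646 × 184² × 62.1 × 0.0938 = 63700 N ≈ 63.7 kN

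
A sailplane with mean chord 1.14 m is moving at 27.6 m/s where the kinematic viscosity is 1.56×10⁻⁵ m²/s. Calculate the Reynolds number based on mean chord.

Re = v·c/ν = 27.6 × 1.14 / (1.56×10⁻⁵) = 2.02×10^6

Re = 2.02×10^6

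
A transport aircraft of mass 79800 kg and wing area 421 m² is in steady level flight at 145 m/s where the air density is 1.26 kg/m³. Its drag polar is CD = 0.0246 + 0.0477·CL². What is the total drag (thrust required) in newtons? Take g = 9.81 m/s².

D = 1.42×10^5 N

Level flight ⇒ L = W = m·g = 79800 × 9.81 = 7.8284×10^5 N.
Dynamic pressure q = 0.5 × 1.26 × 145² = 13250 Pa.
CL = 2W/(ρv²S) = 2×7.8284×10^5/(1.26×145²×421) = 0.1404.
CD = 0.0246 + 0.0477 × 0.1404² = 0.02554.
D = q·S·CD = 13250 × 421 × 0.02554 = 1.424×10^5 N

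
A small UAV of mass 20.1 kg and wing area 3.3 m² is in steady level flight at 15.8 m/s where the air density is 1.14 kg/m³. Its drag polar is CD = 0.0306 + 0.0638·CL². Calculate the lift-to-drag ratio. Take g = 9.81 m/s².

L/D = 10

Weight W = mg = 20.1 × 9.81 = 197.18 N; in level flight L = W.
q = ½ρv² = ½ × 1.14 × 15.8² = 142.3 Pa.
CL = W/(q·S) = 197.18 / (142.3 × 3.3) = 0.4199.
CD = 0.0306 + 0.0638 × 0.4199² = 0.04185.
L/D = CL/CD = 0.4199 / 0.04185 = 10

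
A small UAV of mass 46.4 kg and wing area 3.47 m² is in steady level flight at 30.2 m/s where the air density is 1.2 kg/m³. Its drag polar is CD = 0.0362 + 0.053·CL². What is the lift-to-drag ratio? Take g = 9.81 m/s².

In steady level flight, lift balances weight: W = mg = 46.4 × 9.81 = 455.18 N.
Dynamic pressure q = 0.5 × 1.2 × 30.2² = 547.2 Pa.
CL = W/(q·S) = 455.18 / (547.2 × 3.47) = 0.2397.
CD = 0.0362 + 0.053 × 0.2397² = 0.03925.
L/D = CL/CD = 0.2397 / 0.03925 = 6.11

L/D = 6.11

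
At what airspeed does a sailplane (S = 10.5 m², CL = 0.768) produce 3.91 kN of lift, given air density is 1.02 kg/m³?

v = 30.8 m/s

L = ½ρv²S·CL ⇒ v = √(2L/(ρ·S·CL))
v = √(2 × 3910 / (1.02 × 10.5 × 0.768)) = √950.7 = 30.8 m/s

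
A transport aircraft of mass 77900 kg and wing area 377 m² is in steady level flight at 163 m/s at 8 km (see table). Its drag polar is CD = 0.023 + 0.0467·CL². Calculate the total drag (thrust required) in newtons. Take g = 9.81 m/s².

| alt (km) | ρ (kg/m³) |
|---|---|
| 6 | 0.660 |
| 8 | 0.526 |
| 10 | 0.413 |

At 8 km, from the table: ρ = 0.526 kg/m³.
Level flight ⇒ L = W = m·g = 77900 × 9.81 = 7.642×10^5 N.
q = ½ρv² = ½ × 0.526 × 163² = 6988 Pa.
CL = 2W/(ρv²S) = 2×7.642×10^5/(0.526×163²×377) = 0.2901.
CD = 0.023 + 0.0467 × 0.2901² = 0.02693.
D = q·S·CD = 6988 × 377 × 0.02693 = 70940 N

D = 70900 N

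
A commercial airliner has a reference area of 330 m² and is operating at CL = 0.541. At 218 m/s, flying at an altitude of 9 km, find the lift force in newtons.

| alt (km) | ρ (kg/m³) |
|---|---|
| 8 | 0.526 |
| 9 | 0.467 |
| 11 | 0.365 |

L = 1.98×10^6 N

At 9 km, from the table: ρ = 0.467 kg/m³.
Dynamic pressure q = ½ρv² = ½ × 0.467 × 218² = 11100 Pa.
L = q·S·CL = 11100 × 330 × 0.541 = 1.98×10^6 N ≈ 1980 kN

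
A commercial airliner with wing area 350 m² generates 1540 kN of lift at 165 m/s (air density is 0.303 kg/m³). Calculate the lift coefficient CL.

CL = 1.07

From L = ½ρv²S·CL, rearranging gives CL = 2L/(ρv²S).
CL = 2 × 1.54×10^6 / (0.303 × 165² × 350) = 1.07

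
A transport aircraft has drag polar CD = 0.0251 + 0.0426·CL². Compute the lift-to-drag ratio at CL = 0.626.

CD = 0.0251 + 0.0426 × 0.626² = 0.04179
L/D = CL/CD = 0.626 / 0.04179 = 15

L/D = 15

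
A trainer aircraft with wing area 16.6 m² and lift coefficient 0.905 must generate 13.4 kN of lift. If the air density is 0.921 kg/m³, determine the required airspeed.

L = ½ρv²S·CL ⇒ v = √(2L/(ρ·S·CL))
v = √(2 × 13400 / (0.921 × 16.6 × 0.905)) = √1937 = 44 m/s

v = 44 m/s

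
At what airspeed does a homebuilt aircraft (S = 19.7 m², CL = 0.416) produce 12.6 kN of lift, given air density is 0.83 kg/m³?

L = ½ρv²S·CL ⇒ v = √(2L/(ρ·S·CL))
v = √(2 × 12600 / (0.83 × 19.7 × 0.416)) = √3705 = 60.9 m/s

v = 60.9 m/s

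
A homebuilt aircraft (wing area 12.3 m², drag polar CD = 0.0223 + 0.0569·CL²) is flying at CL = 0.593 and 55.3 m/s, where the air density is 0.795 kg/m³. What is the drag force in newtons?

D = 633 N

CD = 0.0223 + 0.0569 × 0.593² = 0.04231
D = ½ρv²S·CD = ½ × 0.795 × 55.3² × 12.3 × 0.04231 = 633 N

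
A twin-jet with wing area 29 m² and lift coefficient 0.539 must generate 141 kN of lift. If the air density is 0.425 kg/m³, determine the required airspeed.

v = 206 m/s

L = ½ρv²S·CL ⇒ v = √(2L/(ρ·S·CL))
v = √(2 × 1.41×10^5 / (0.425 × 29 × 0.539)) = √42450 = 206 m/s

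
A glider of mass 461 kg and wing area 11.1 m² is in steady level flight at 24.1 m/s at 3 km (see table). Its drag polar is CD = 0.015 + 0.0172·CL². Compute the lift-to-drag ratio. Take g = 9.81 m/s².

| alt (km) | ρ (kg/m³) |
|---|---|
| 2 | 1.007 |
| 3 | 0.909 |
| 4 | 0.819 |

At 3 km, from the table: ρ = 0.909 kg/m³.
In steady level flight, lift balances weight: W = mg = 461 × 9.81 = 4522.4 N.
q = ½ρv² = ½ × 0.909 × 24.1² = 264 Pa.
Required CL = L/(qS) = 4522.4/(264·11.1) = 1.543.
CD = 0.015 + 0.0172 × 1.543² = 0.05597.
L/D = CL/CD = 1.543 / 0.05597 = 27.6

L/D = 27.6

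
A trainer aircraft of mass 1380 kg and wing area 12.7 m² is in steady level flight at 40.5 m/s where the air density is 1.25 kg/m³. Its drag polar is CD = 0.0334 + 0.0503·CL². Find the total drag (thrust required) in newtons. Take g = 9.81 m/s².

Level flight ⇒ L = W = m·g = 1380 × 9.81 = 13538 N.
q = ½ρv² = ½ × 1.25 × 40.5² = 1025 Pa.
CL = W/(q·S) = 13538 / (1025 × 12.7) = 1.04.
CD = 0.0334 + 0.0503 × 1.04² = 0.08778.
D = q·S·CD = 1025 × 12.7 × 0.08778 = 1143 N

D = 1140 N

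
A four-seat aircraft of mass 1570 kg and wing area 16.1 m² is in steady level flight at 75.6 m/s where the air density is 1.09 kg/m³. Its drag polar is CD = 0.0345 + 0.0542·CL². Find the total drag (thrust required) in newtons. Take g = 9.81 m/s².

D = 1990 N

In steady level flight, lift balances weight: W = mg = 1570 × 9.81 = 15402 N.
q = ½ρv² = ½ × 1.09 × 75.6² = 3115 Pa.
CL = 2W/(ρv²S) = 2×15402/(1.09×75.6²×16.1) = 0.3071.
CD = 0.0345 + 0.0542 × 0.3071² = 0.03961.
D = q·S·CD = 3115 × 16.1 × 0.03961 = 1987 N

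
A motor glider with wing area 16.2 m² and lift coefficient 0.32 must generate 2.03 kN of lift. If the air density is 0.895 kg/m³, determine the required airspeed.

v = 29.6 m/s

L = ½ρv²S·CL ⇒ v = √(2L/(ρ·S·CL))
v = √(2 × 2030 / (0.895 × 16.2 × 0.32)) = √875.1 = 29.6 m/s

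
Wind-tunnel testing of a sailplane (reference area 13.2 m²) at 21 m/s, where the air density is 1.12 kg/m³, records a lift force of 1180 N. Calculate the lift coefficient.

CL = 0.362

From L = ½ρv²S·CL, rearranging gives CL = 2L/(ρv²S).
CL = 2 × 1180 / (1.12 × 21² × 13.2) = 0.362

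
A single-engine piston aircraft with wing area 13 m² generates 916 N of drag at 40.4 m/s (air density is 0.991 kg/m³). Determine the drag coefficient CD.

From D = ½ρv²S·CD, rearranging gives CD = 2D/(ρv²S).
CD = 2 × 916 / (0.991 × 40.4² × 13) = 0.0871

CD = 0.0871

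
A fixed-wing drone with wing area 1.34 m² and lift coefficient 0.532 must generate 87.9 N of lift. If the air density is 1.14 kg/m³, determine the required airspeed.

v = 14.7 m/s

L = ½ρv²S·CL ⇒ v = √(2L/(ρ·S·CL))
v = √(2 × 87.9 / (1.14 × 1.34 × 0.532)) = √216.3 = 14.7 m/s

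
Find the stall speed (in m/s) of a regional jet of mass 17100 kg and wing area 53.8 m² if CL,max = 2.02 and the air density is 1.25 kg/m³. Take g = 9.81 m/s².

At stall, lift equals weight: L = W = m·g = 17100 × 9.81 = 1.678×10^5 N.
V_stall = √(2W/(ρ·S·CL,max)) = √(2 × 1.678×10^5 / (1.25 × 53.8 × 2.02))
V_stall = √2470 = 49.7 m/s

V_stall = 49.7 m/s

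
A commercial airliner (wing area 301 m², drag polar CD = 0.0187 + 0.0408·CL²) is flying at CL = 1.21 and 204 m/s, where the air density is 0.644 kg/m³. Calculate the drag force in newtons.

CD = 0.0187 + 0.0408 × 1.21² = 0.07844
D = ½ρv²S·CD = ½ × 0.644 × 204² × 301 × 0.07844 = 3.16×10^5 N

D = 3.16×10^5 N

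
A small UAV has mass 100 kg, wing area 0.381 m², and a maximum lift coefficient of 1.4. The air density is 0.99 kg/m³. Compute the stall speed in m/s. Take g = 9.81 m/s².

V_stall = 61 m/s

Stall occurs when L = W at CL,max. W = mg = 100 × 9.81 = 981 N.
From L = ½ρV²S·CL,max = W: V_stall = √(2W/(ρSCL,max)) = √(2·981/(0.99·0.381·1.4))
V_stall = √3715 = 61 m/s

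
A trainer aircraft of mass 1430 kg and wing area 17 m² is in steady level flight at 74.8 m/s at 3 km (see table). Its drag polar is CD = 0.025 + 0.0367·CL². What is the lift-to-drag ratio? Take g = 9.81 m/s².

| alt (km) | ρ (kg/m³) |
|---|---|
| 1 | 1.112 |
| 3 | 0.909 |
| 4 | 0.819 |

At 3 km, from the table: ρ = 0.909 kg/m³.
In steady level flight, lift balances weight: W = mg = 1430 × 9.81 = 14028 N.
q = ½ρv² = ½ × 0.909 × 74.8² = 2543 Pa.
Required CL = L/(qS) = 14028/(2543·17) = 0.3245.
CD = 0.025 + 0.0367 × 0.3245² = 0.02886.
L/D = CL/CD = 0.3245 / 0.02886 = 11.2

L/D = 11.2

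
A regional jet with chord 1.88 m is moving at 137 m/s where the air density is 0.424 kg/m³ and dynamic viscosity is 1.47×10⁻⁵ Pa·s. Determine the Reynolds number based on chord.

Re = 7.43×10^6

Re = ρ·v·c/μ = 0.424 × 137 × 1.88 / (1.47×10⁻⁵) = 7.43×10^6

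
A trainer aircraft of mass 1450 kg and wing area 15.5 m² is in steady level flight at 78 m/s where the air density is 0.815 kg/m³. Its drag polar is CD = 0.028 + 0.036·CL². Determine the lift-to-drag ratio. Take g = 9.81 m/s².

Level flight ⇒ L = W = m·g = 1450 × 9.81 = 14224 N.
q = ½ρv² = ½ × 0.815 × 78² = 2479 Pa.
CL = 2W/(ρv²S) = 2×14224/(0.815×78²×15.5) = 0.3702.
CD = 0.028 + 0.036 × 0.3702² = 0.03293.
L/D = CL/CD = 0.3702 / 0.03293 = 11.2

L/D = 11.2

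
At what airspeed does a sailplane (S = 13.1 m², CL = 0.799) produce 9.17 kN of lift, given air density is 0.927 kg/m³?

L = ½ρv²S·CL ⇒ v = √(2L/(ρ·S·CL))
v = √(2 × 9170 / (0.927 × 13.1 × 0.799)) = √1890 = 43.5 m/s

v = 43.5 m/s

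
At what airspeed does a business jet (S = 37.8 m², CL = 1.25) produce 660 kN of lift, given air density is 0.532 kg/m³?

L = ½ρv²S·CL ⇒ v = √(2L/(ρ·S·CL))
v = √(2 × 6.6×10^5 / (0.532 × 37.8 × 1.25)) = √52510 = 229 m/s

v = 229 m/s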